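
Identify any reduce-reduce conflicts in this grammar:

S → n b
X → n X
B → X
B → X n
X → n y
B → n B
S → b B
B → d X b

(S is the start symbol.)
Augment with S' → S and build the canonical LR(0) collection (I0 = CLOSURE({[S' → . S]}), then GOTO on every symbol after a dot until no new states appear). It has 17 states:
  I0: { [S → . b B], [S → . n b], [S' → . S] }  — shift
  I1: { [S' → S .] }  — accept
  I2: { [B → . X n], [B → . X], [B → . d X b], [B → . n B], [S → b . B], [X → . n X], [X → . n y] }  — shift
  I3: { [S → n . b] }  — shift
  I4: { [S → n b .] }  — reduce
  I5: { [S → b B .] }  — reduce
  I6: { [B → X . n], [B → X .] }  — shift, reduce
  I7: { [B → d . X b], [X → . n X], [X → . n y] }  — shift
  I8: { [B → . X n], [B → . X], [B → . d X b], [B → . n B], [B → n . B], [X → . n X], [X → . n y], [X → n . X], [X → n . y] }  — shift
  I9: { [B → n B .] }  — reduce
  I10: { [B → X . n], [B → X .], [X → n X .] }  — shift, 2 reduces
  I11: { [X → n y .] }  — reduce
  I12: { [B → X n .] }  — reduce
  I13: { [B → d X . b] }  — shift
  I14: { [X → . n X], [X → . n y], [X → n . X], [X → n . y] }  — shift
  I15: { [X → n X .] }  — reduce
  I16: { [B → d X b .] }  — reduce

I10 contains complete items [B → X .], [X → n X .] — reduce-reduce conflict.

Answer: Yes — I10: [B → X .] vs [X → n X .]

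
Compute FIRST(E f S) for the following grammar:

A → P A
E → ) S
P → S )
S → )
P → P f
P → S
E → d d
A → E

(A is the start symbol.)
FIRST sets of the non-terminals involved (from the grammar, by fixed-point iteration):
  FIRST(E) = { ')', 'd' }

To compute FIRST(E f S), process the symbols left to right:
Symbol E is a non-terminal. Add FIRST(E) \ {ε} = { ')', 'd' }
E is not nullable (ε ∉ FIRST(E)), so stop here.
FIRST(E f S) = { ')', 'd' }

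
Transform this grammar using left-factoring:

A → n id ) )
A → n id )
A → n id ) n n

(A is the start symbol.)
Left-factoring transforms A → αβ₁ | αβ₂ into A → αA' and A' → β₁ | β₂
(α is the longest common prefix among the alternatives). Repeat until
no nonterminal has two alternatives with a common prefix.

Round 1: A has alternatives sharing prefix 'n id )'. Introduce A': A → n id ) A'
  Add: A' → )
  Add: A' → ε
  Add: A' → n n

No remaining common prefixes — done.

Resulting grammar:
A → n id ) A'
A' → )
A' → ε
A' → n n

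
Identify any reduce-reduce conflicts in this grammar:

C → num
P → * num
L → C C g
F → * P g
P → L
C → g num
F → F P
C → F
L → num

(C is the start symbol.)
Yes — I11: [C → num .] vs [L → num .]; I15: [C → num .] vs [L → num .]

A reduce-reduce conflict occurs when an LR(0) state has two complete items [A → α .] and [B → β .] — both call for a reduction, and with no lookahead the parser cannot choose between them.

Augment with C' → C and build the canonical LR(0) collection (I0 = CLOSURE({[C' → . C]}), then GOTO on every symbol after a dot until no new states appear). It has 17 states:
  I0: { [C → . F], [C → . g num], [C → . num], [C' → . C], [F → . * P g], [F → . F P] }  — shift
  I1: { [C → . F], [C → . g num], [C → . num], [F → * . P g], [F → . * P g], [F → . F P], [L → . C C g], [L → . num], [P → . * num], [P → . L] }  — shift
  I2: { [C' → C .] }  — accept
  I3: { [C → . F], [C → . g num], [C → . num], [C → F .], [F → . * P g], [F → . F P], [F → F . P], [L → . C C g], [L → . num], [P → . * num], [P → . L] }  — shift, reduce
  I4: { [C → g . num] }  — shift
  I5: { [C → num .] }  — reduce
  I6: { [C → g num .] }  — reduce
  I7: { [C → . F], [C → . g num], [C → . num], [F → * . P g], [F → . * P g], [F → . F P], [L → . C C g], [L → . num], [P → * . num], [P → . * num], [P → . L] }  — shift
  I8: { [C → . F], [C → . g num], [C → . num], [F → . * P g], [F → . F P], [L → C . C g] }  — shift
  I9: { [P → L .] }  — reduce
  I10: { [F → F P .] }  — reduce
  I11: { [C → num .], [L → num .] }  — 2 reduces
  I12: { [L → C C . g] }  — shift
  I13: { [L → C C g .] }  — reduce
  I14: { [F → * P . g] }  — shift
  I15: { [C → num .], [L → num .], [P → * num .] }  — 3 reduces
  I16: { [F → * P g .] }  — reduce

I11 contains complete items [C → num .], [L → num .] — reduce-reduce conflict.
I15 contains complete items [C → num .], [L → num .], [P → * num .] — reduce-reduce conflict.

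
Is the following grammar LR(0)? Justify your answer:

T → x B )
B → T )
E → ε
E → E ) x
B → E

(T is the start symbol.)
Augment with T' → T and build the canonical LR(0) collection (I0 = CLOSURE({[T' → . T]}), then GOTO on every symbol after a dot until no new states appear). It has 10 states:
  I0: { [T → . x B )], [T' → . T] }  — shift
  I1: { [T' → T .] }  — accept
  I2: { [B → . E], [B → . T )], [E → . E ) x], [E → .], [T → . x B )], [T → x . B )] }  — shift, reduce
  I3: { [T → x B . )] }  — shift
  I4: { [B → E .], [E → E . ) x] }  — shift, reduce
  I5: { [B → T . )] }  — shift
  I6: { [B → T ) .] }  — reduce
  I7: { [E → E ) . x] }  — shift
  I8: { [E → E ) x .] }  — reduce
  I9: { [T → x B ) .] }  — reduce

Conflict in state I2:
  Shift-reduce conflict between [E → .] and [T → . x B )]
So the grammar is NOT LR(0).

Answer: No. Shift-reduce conflict between [E → .] and [T → . x B )]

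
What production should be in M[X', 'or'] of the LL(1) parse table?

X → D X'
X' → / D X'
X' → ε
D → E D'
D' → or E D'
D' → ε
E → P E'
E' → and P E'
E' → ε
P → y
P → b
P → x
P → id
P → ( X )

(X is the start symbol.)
To find M[X', 'or'], we find productions for X' where 'or' is in the predict set (PREDICT(N → α) = (FIRST(α) \ {ε}) ∪ (FOLLOW(N) if α ⇒* ε)).

Relevant sets:
  FOLLOW(X') = { $, ')' }

X' → / D X': PREDICT = { '/' }
X' → ε: PREDICT = { $, ')' }

M[X', 'or'] is empty (no production applies)

Answer: Empty (error entry)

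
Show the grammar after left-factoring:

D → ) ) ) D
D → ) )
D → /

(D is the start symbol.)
Left-factoring transforms A → αβ₁ | αβ₂ into A → αA' and A' → β₁ | β₂
(α is the longest common prefix among the alternatives). Repeat until
no nonterminal has two alternatives with a common prefix.

Round 1: D has alternatives sharing prefix ') )'. Introduce D': D → ) ) D'
  Add: D' → ) D
  Add: D' → ε

No remaining common prefixes — done.

Resulting grammar:
D → ) ) D'
D' → ) D
D' → ε
D → /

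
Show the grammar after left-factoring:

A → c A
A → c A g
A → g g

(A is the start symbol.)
A → c A A'
A' → ε
A' → g
A → g g

Left-factoring transforms A → αβ₁ | αβ₂ into A → αA' and A' → β₁ | β₂
(α is the longest common prefix among the alternatives). Repeat until
no nonterminal has two alternatives with a common prefix.

Round 1: A has alternatives sharing prefix 'c A'. Introduce A': A → c A A'
  Add: A' → ε
  Add: A' → g

No remaining common prefixes — done.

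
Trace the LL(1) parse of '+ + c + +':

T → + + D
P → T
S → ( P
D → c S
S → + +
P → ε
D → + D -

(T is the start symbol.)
Stack is shown with the top on the left.

Stack    Input        Action
----------------------------
T $      + + c + + $  output T → + + D
+ + D $  + + c + + $  match '+'
+ D $    + c + + $    match '+'
D $      c + + $      output D → c S
c S $    c + + $      match 'c'
S $      + + $        output S → + +
+ + $    + + $        match '+'
+ $      + $          match '+'
$        $            accept

The string is accepted.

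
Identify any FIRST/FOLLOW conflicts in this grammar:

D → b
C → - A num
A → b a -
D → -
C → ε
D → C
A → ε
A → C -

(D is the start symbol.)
Yes. C → '-' A num with FOLLOW(C) on { '-' }

A FIRST/FOLLOW conflict occurs when a non-terminal N has a nullable alternative N → β (β ⇒* ε) and another alternative N → α with FIRST(α) ∩ FOLLOW(N) ≠ ∅: on such a lookahead the parser cannot decide between expanding α and letting N vanish via β.

Nullable non-terminals: A, C, D.
FIRST sets used below: FIRST(C) = { '-', ε }

A: nullable alternative(s) A → ε; FOLLOW(A) = { 'num' }
  A → b a -: FIRST \ {ε} = { 'b' } — disjoint from FOLLOW(A)
  A → ε: FIRST \ {ε} = { } — this is the only nullable alternative, skip
  A → C -: FIRST \ {ε} = { '-' } — disjoint from FOLLOW(A)

C: nullable alternative(s) C → ε; FOLLOW(C) = { $, '-' }
  C → - A num: FIRST \ {ε} = { '-' } — overlaps FOLLOW(C) on { '-' }: CONFLICT
  C → ε: FIRST \ {ε} = { } — this is the only nullable alternative, skip

D: nullable alternative(s) D → C; FOLLOW(D) = { $ }
  D → b: FIRST \ {ε} = { 'b' } — disjoint from FOLLOW(D)
  D → -: FIRST \ {ε} = { '-' } — disjoint from FOLLOW(D)
  D → C: FIRST \ {ε} = { '-' } — this is the only nullable alternative, skip

So the grammar has 1 FIRST/FOLLOW conflict (marked CONFLICT above).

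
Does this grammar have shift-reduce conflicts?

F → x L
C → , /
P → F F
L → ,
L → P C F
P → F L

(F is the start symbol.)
Yes — I11: [P → F F .] vs [F → . x L]

A shift-reduce conflict occurs when an LR(0) state has both:
  - a complete (reduce) item [A → α .] (dot at the end), and
  - a shift item [B → β . c γ] (dot before a terminal).

Augment with F' → F and build the canonical LR(0) collection (I0 = CLOSURE({[F' → . F]}), then GOTO on every symbol after a dot until no new states appear). It has 13 states:
  I0: { [F → . x L], [F' → . F] }  — shift
  I1: { [F' → F .] }  — accept
  I2: { [F → . x L], [F → x . L], [L → . ,], [L → . P C F], [P → . F F], [P → . F L] }  — shift
  I3: { [L → , .] }  — reduce
  I4: { [F → . x L], [L → . ,], [L → . P C F], [P → . F F], [P → . F L], [P → F . F], [P → F . L] }  — shift
  I5: { [F → x L .] }  — reduce
  I6: { [C → . , /], [L → P . C F] }  — shift
  I7: { [C → , . /] }  — shift
  I8: { [F → . x L], [L → P C . F] }  — shift
  I9: { [L → P C F .] }  — reduce
  I10: { [C → , / .] }  — reduce
  I11: { [F → . x L], [L → . ,], [L → . P C F], [P → . F F], [P → . F L], [P → F . F], [P → F . L], [P → F F .] }  — shift, reduce
  I12: { [P → F L .] }  — reduce

I11 contains reduce item [P → F F .] and shift items [F → . x L], [L → . ,] — shift-reduce conflict.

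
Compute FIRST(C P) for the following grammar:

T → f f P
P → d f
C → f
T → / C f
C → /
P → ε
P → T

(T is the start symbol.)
FIRST sets of the non-terminals involved (from the grammar, by fixed-point iteration):
  FIRST(C) = { '/', 'f' }

To compute FIRST(C P), process the symbols left to right:
Symbol C is a non-terminal. Add FIRST(C) \ {ε} = { '/', 'f' }
C is not nullable (ε ∉ FIRST(C)), so stop here.
FIRST(C P) = { '/', 'f' }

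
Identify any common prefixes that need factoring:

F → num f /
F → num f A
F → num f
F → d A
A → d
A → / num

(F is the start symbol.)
Left-factoring is needed when two productions for the same non-terminal
share a common prefix on the right-hand side.

Productions for F:
  F → num f /
  F → num f A
  F → num f
  F → d A
Productions for A:
  A → d
  A → / num

Found common prefix 'num f' in productions for F

Answer: Yes, F has productions with common prefix 'num f'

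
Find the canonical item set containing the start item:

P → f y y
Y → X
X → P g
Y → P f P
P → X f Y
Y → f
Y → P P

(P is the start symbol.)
First, augment the grammar with P' → P
I₀ = CLOSURE({ [P' → . P] }):
  [P' → . P] has the dot before P: add [P → . f y y], [P → . X f Y]
  [P → . X f Y] has the dot before X: add [X → . P g]
No further items can be added.

I₀ = { [P → . X f Y], [P → . f y y], [P' → . P], [X → . P g] }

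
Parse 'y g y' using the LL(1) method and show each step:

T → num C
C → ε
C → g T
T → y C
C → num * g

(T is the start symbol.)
LL(1) parsing maintains a stack (initially the start symbol over $) and the input. At each step: if the stack top is a terminal, match it against the current input token; if it is a non-terminal N, replace it with the RHS of M[N, lookahead] (the unique production whose predict set contains the lookahead).

Stack is shown with the top on the left.

Stack  Input    Action
----------------------
T $    y g y $  output T → y C
y C $  y g y $  match 'y'
C $    g y $    output C → g T
g T $  g y $    match 'g'
T $    y $      output T → y C
y C $  y $      match 'y'
C $    $        output C → ε
$      $        accept

The string is accepted.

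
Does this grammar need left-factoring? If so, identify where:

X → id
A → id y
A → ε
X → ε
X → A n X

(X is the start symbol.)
No, left-factoring is not needed

Left-factoring is needed when two productions for the same non-terminal
share a common prefix on the right-hand side.

Productions for X:
  X → id
  X → ε
  X → A n X
Productions for A:
  A → id y
  A → ε

No common prefixes found.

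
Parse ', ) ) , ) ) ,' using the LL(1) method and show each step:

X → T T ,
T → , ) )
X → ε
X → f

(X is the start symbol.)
Stack is shown with the top on the left.

Stack        Input            Action
------------------------------------
X $          , ) ) , ) ) , $  output X → T T ,
T T , $      , ) ) , ) ) , $  output T → , ) )
, ) ) T , $  , ) ) , ) ) , $  match ','
) ) T , $    ) ) , ) ) , $    match ')'
) T , $      ) , ) ) , $      match ')'
T , $        , ) ) , $        output T → , ) )
, ) ) , $    , ) ) , $        match ','
) ) , $      ) ) , $          match ')'
) , $        ) , $            match ')'
, $          , $              match ','
$            $                accept

The string is accepted.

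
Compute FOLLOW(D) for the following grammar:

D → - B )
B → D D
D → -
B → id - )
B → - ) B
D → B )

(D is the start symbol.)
{ $, ')', '-', 'id' }

To compute FOLLOW(D), find every occurrence of D on a right-hand side N → α D β: add FIRST(β) \ {ε}, and if β is empty or nullable also add FOLLOW(N). Iterate to a fixed point.

D is the start symbol, so $ ∈ FOLLOW(D).
In B → D D: D is followed by D, add FIRST(D) \ {ε} = { '-', 'id' }
In B → D D: D is at the end, add FOLLOW(B)

The FOLLOW sets referred to above (computed the same way, to a fixed point):
  FOLLOW(B) = { ')' }

Taking the union: FOLLOW(D) = { $, ')', '-', 'id' }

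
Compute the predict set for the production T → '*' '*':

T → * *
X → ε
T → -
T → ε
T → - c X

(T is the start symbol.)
{ '*' }

PREDICT(T → '*' '*') = (FIRST(RHS) \ {ε}) ∪ (FOLLOW(T) if ε ∈ FIRST(RHS), i.e. RHS ⇒* ε)
FIRST('*' '*') = { '*' }
ε ∉ FIRST('*' '*'), so FOLLOW(T) is not added.
PREDICT(T → '*' '*') = { '*' }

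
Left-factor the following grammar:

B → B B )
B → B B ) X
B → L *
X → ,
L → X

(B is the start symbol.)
B → B B ) B'
B' → ε
B' → X
B → L *
X → ,
L → X

Left-factoring transforms A → αβ₁ | αβ₂ into A → αA' and A' → β₁ | β₂
(α is the longest common prefix among the alternatives). Repeat until
no nonterminal has two alternatives with a common prefix.

Round 1: B has alternatives sharing prefix 'B B )'. Introduce B': B → B B ) B'
  Add: B' → ε
  Add: B' → X

No remaining common prefixes — done.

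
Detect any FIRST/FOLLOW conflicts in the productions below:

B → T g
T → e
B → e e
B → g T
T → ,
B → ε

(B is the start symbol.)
No FIRST/FOLLOW conflicts.

A FIRST/FOLLOW conflict occurs when a non-terminal N has a nullable alternative N → β (β ⇒* ε) and another alternative N → α with FIRST(α) ∩ FOLLOW(N) ≠ ∅: on such a lookahead the parser cannot decide between expanding α and letting N vanish via β.

Nullable non-terminals: B.
FIRST sets used below: FIRST(T) = { ',', 'e' }

B: nullable alternative(s) B → ε; FOLLOW(B) = { $ }
  B → T g: FIRST \ {ε} = { ',', 'e' } — disjoint from FOLLOW(B)
  B → e e: FIRST \ {ε} = { 'e' } — disjoint from FOLLOW(B)
  B → g T: FIRST \ {ε} = { 'g' } — disjoint from FOLLOW(B)
  B → ε: FIRST \ {ε} = { } — this is the only nullable alternative, skip

T has no nullable alternative, so no FIRST/FOLLOW check is needed there.

No FIRST/FOLLOW conflicts found.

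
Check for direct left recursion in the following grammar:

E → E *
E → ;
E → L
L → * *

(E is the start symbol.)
Yes, E is left-recursive

Direct left recursion occurs when N → N α for some non-terminal N (the right-hand side begins with the left-hand side itself).

E → E *: LEFT RECURSIVE (starts with E)
E → ;: starts with ';'
E → L: starts with L
L → * *: starts with '*'

The grammar has direct left recursion on: E.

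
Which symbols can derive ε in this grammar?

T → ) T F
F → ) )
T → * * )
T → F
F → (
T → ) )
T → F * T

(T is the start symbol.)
None

There are no ε-productions, so no non-terminal can derive ε.
No non-terminals are nullable.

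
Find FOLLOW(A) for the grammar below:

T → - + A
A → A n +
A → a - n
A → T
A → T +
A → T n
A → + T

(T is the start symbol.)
{ $, '+', 'n' }

In T → - + A: A is at the end, add FOLLOW(T)
In A → A n +: A is followed by n '+', add FIRST(n '+') \ {ε} = { 'n' }

The FOLLOW sets referred to above (computed the same way, to a fixed point):
  FOLLOW(T) = { $, '+', 'n' }

Taking the union: FOLLOW(A) = { $, '+', 'n' }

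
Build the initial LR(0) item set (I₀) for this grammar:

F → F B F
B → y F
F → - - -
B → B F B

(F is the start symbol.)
{ [F → . - - -], [F → . F B F], [F' → . F] }

First, augment the grammar with F' → F
I₀ = CLOSURE({ [F' → . F] }):
  [F' → . F] has the dot before F: add [F → . F B F], [F → . - - -]
No further items can be added.

I₀ = { [F → . - - -], [F → . F B F], [F' → . F] }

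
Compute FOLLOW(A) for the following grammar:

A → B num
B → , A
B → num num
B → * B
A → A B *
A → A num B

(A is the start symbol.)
{ $, '*', ',', 'num' }

To compute FOLLOW(A), find every occurrence of A on a right-hand side N → α A β: add FIRST(β) \ {ε}, and if β is empty or nullable also add FOLLOW(N). Iterate to a fixed point.

A is the start symbol, so $ ∈ FOLLOW(A).
In B → , A: A is at the end, add FOLLOW(B)
In A → A B *: A is followed by B '*', add FIRST(B '*') \ {ε} = { '*', ',', 'num' }
In A → A num B: A is followed by num B, add FIRST(num B) \ {ε} = { 'num' }

The FOLLOW sets referred to above (computed the same way, to a fixed point):
  FOLLOW(B) = { $, '*', ',', 'num' }

Taking the union: FOLLOW(A) = { $, '*', ',', 'num' }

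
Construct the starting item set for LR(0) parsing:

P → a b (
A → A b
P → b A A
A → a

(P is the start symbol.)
{ [P → . a b (], [P → . b A A], [P' → . P] }

First, augment the grammar with P' → P
I₀ = CLOSURE({ [P' → . P] }):
  [P' → . P] has the dot before P: add [P → . a b (], [P → . b A A]
No further items can be added.

I₀ = { [P → . a b (], [P → . b A A], [P' → . P] }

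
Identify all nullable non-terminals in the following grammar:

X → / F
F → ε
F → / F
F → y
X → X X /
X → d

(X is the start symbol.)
A non-terminal is nullable if it can derive ε (the empty string): either it has an ε-production, or it has a production whose right-hand side consists entirely of nullable non-terminals.

ε-productions: F → ε
So F is immediately nullable.
No further non-terminal can be added: every production for the remaining non-terminals contains a terminal or a non-nullable non-terminal.
Nullable = { 'F' }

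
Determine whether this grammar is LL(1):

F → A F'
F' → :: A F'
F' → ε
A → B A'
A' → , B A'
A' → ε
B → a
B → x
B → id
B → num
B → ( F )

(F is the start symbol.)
Relevant sets:
  FOLLOW(F') = { $, ')' }
  FOLLOW(A') = { $, ')', '::' }

For F':
  PREDICT(F' → :: A F') = { '::' }
  PREDICT(F' → ε) = { $, ')' }
For A':
  PREDICT(A' → ',' B A') = { ',' }
  PREDICT(A' → ε) = { $, ')', '::' }
For B:
  PREDICT(B → a) = { 'a' }
  PREDICT(B → x) = { 'x' }
  PREDICT(B → id) = { 'id' }
  PREDICT(B → num) = { 'num' }
  PREDICT(B → '(' F ')') = { '(' }
F, A have a single production, so nothing to check there.

All predict sets are disjoint. The grammar IS LL(1).

Answer: Yes, the grammar is LL(1).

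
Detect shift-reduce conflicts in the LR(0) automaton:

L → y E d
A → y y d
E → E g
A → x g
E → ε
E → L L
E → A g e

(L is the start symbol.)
Yes — I2: [E → .] vs [A → . x g]; I7: [E → .] vs [A → . x g]; I8: [E → .] vs [A → . x g]

A shift-reduce conflict occurs when an LR(0) state has both:
  - a complete (reduce) item [A → α .] (dot at the end), and
  - a shift item [B → β . c γ] (dot before a terminal).

Augment with L' → L and build the canonical LR(0) collection (I0 = CLOSURE({[L' → . L]}), then GOTO on every symbol after a dot until no new states appear). It has 16 states:
  I0: { [L → . y E d], [L' → . L] }  — shift
  I1: { [L' → L .] }  — accept
  I2: { [A → . x g], [A → . y y d], [E → . A g e], [E → . E g], [E → . L L], [E → .], [L → . y E d], [L → y . E d] }  — shift, reduce
  I3: { [E → A . g e] }  — shift
  I4: { [E → E . g], [L → y E . d] }  — shift
  I5: { [E → L . L], [L → . y E d] }  — shift
  I6: { [A → x . g] }  — shift
  I7: { [A → . x g], [A → . y y d], [A → y . y d], [E → . A g e], [E → . E g], [E → . L L], [E → .], [L → . y E d], [L → y . E d] }  — shift, reduce
  I8: { [A → . x g], [A → . y y d], [A → y . y d], [A → y y . d], [E → . A g e], [E → . E g], [E → . L L], [E → .], [L → . y E d], [L → y . E d] }  — shift, reduce
  I9: { [A → y y d .] }  — reduce
  I10: { [A → x g .] }  — reduce
  I11: { [E → L L .] }  — reduce
  I12: { [L → y E d .] }  — reduce
  I13: { [E → E g .] }  — reduce
  I14: { [E → A g . e] }  — shift
  I15: { [E → A g e .] }  — reduce

I2 contains reduce item [E → .] and shift items [A → . x g], [A → . y y d], [L → . y E d] — shift-reduce conflict.
I7 contains reduce item [E → .] and shift items [A → . x g], [A → . y y d], [A → y . y d], [L → . y E d] — shift-reduce conflict.
I8 contains reduce item [E → .] and shift items [A → . x g], [A → . y y d], [A → y . y d], [A → y y . d], [L → . y E d] — shift-reduce conflict.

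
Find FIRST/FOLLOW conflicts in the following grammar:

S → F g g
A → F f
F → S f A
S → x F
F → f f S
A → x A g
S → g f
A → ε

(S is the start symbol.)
Nullable non-terminals: A.
FIRST sets used below: FIRST(F) = { 'f', 'g', 'x' }

A: nullable alternative(s) A → ε; FOLLOW(A) = { $, 'f', 'g' }
  A → F f: FIRST \ {ε} = { 'f', 'g', 'x' } — overlaps FOLLOW(A) on { 'f', 'g' }: CONFLICT
  A → x A g: FIRST \ {ε} = { 'x' } — disjoint from FOLLOW(A)
  A → ε: FIRST \ {ε} = { } — this is the only nullable alternative, skip

F, S have no nullable alternative, so no FIRST/FOLLOW check is needed there.

So the grammar has 1 FIRST/FOLLOW conflict (marked CONFLICT above).

Answer: Yes. A → F f with FOLLOW(A) on { 'f', 'g' }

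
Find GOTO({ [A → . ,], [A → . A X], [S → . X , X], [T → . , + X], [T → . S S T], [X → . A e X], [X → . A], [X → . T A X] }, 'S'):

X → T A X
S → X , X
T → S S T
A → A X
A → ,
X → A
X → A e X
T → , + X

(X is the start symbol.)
GOTO(I, 'S') = CLOSURE({ [A → αX.β] : [A → α.Xβ] ∈ I, X = 'S' })

Items with dot before 'S', with the dot advanced:
  [T → . S S T] → [T → S . S T]
Closure of the advanced items:
  [T → S . S T] has the dot before S: add [S → . X , X]
  [S → . X , X] has the dot before X: add [X → . T A X], [X → . A], [X → . A e X]
  [X → . T A X] has the dot before T: add [T → . S S T], [T → . , + X]
  [X → . A] has the dot before A: add [A → . A X], [A → . ,]

GOTO = { [A → . ,], [A → . A X], [S → . X , X], [T → . , + X], [T → . S S T], [T → S . S T], [X → . A e X], [X → . A], [X → . T A X] }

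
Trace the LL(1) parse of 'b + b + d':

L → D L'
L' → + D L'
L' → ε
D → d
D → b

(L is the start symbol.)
LL(1) parsing maintains a stack (initially the start symbol over $) and the input. At each step: if the stack top is a terminal, match it against the current input token; if it is a non-terminal N, replace it with the RHS of M[N, lookahead] (the unique production whose predict set contains the lookahead).

Stack is shown with the top on the left.

Stack     Input        Action
-----------------------------
L $       b + b + d $  output L → D L'
D L' $    b + b + d $  output D → b
b L' $    b + b + d $  match 'b'
L' $      + b + d $    output L' → + D L'
+ D L' $  + b + d $    match '+'
D L' $    b + d $      output D → b
b L' $    b + d $      match 'b'
L' $      + d $        output L' → + D L'
+ D L' $  + d $        match '+'
D L' $    d $          output D → d
d L' $    d $          match 'd'
L' $      $            output L' → ε
$         $            accept

The string is accepted.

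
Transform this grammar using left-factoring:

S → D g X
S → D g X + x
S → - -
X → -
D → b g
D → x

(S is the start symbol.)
Left-factoring transforms A → αβ₁ | αβ₂ into A → αA' and A' → β₁ | β₂
(α is the longest common prefix among the alternatives). Repeat until
no nonterminal has two alternatives with a common prefix.

Round 1: S has alternatives sharing prefix 'D g X'. Introduce S': S → D g X S'
  Add: S' → ε
  Add: S' → + x

No remaining common prefixes — done.

Resulting grammar:
S → D g X S'
S' → ε
S' → + x
S → - -
X → -
D → b g
D → x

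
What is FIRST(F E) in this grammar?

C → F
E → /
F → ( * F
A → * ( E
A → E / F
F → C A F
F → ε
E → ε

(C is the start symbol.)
{ '(', '*', '/', ε }

FIRST sets of the non-terminals involved (from the grammar, by fixed-point iteration):
  FIRST(F) = { '(', '*', '/', ε }
  FIRST(E) = { '/', ε }

To compute FIRST(F E), process the symbols left to right:
Symbol F is a non-terminal. Add FIRST(F) \ {ε} = { '(', '*', '/' }
F is nullable (ε ∈ FIRST(F)), continue to the next symbol.
Symbol E is a non-terminal. Add FIRST(E) \ {ε} = { '/' }
E is nullable (ε ∈ FIRST(E)), continue to the next symbol.
All symbols are nullable, so ε is in the result.
FIRST(F E) = { '(', '*', '/', ε }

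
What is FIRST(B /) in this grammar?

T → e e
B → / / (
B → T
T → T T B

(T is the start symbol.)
{ '/', 'e' }

FIRST sets of the non-terminals involved (from the grammar, by fixed-point iteration):
  FIRST(B) = { '/', 'e' }

To compute FIRST(B /), process the symbols left to right:
Symbol B is a non-terminal. Add FIRST(B) \ {ε} = { '/', 'e' }
B is not nullable (ε ∉ FIRST(B)), so stop here.
FIRST(B /) = { '/', 'e' }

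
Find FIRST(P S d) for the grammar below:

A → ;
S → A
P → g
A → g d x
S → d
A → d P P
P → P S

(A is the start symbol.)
{ 'g' }

FIRST sets of the non-terminals involved (from the grammar, by fixed-point iteration):
  FIRST(P) = { 'g' }

To compute FIRST(P S d), process the symbols left to right:
Symbol P is a non-terminal. Add FIRST(P) \ {ε} = { 'g' }
P is not nullable (ε ∉ FIRST(P)), so stop here.
FIRST(P S d) = { 'g' }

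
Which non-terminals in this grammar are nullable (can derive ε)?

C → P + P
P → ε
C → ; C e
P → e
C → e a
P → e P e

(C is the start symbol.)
{ 'P' }

A non-terminal is nullable if it can derive ε (the empty string): either it has an ε-production, or it has a production whose right-hand side consists entirely of nullable non-terminals.

ε-productions: P → ε
So P is immediately nullable.
No further non-terminal can be added: every production for the remaining non-terminals contains a terminal or a non-nullable non-terminal.
Nullable = { 'P' }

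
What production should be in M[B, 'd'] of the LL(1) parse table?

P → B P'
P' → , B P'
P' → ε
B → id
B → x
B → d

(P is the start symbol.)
To find M[B, 'd'], we find productions for B where 'd' is in the predict set (PREDICT(N → α) = (FIRST(α) \ {ε}) ∪ (FOLLOW(N) if α ⇒* ε)).

B → id: PREDICT = { 'id' }
B → x: PREDICT = { 'x' }
B → d: PREDICT = { 'd' }
  'd' is in predict set, so this production goes in M[B, 'd']

M[B, 'd'] = B → d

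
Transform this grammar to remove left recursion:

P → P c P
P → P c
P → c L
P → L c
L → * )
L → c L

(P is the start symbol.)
P is directly left-recursive. The standard transformation for
  A → A α₁ | ... | A α_m | β₁ | ... | β_n
is
  A  → β₁ A' | ... | β_n A'
  A' → α₁ A' | ... | α_m A' | ε

P → c L becomes P → c L P'
P → L c becomes P → L c P'
P → P c P becomes P' → c P P'
P → P c becomes P' → c P'
Add P' → ε

Productions for other non-terminals are unchanged:
  L → * )
  L → c L

Resulting grammar:
P → c L P'
P → L c P'
P' → c P P'
P' → c P'
P' → ε
L → * )
L → c L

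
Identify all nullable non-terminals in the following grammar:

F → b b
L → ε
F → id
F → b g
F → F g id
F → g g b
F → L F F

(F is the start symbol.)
A non-terminal is nullable if it can derive ε (the empty string): either it has an ε-production, or it has a production whose right-hand side consists entirely of nullable non-terminals.

ε-productions: L → ε
So L is immediately nullable.
No further non-terminal can be added: every production for the remaining non-terminals contains a terminal or a non-nullable non-terminal.
Nullable = { 'L' }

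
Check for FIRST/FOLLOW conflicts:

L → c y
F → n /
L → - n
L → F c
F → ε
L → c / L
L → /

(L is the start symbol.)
Nullable non-terminals: F.

F: nullable alternative(s) F → ε; FOLLOW(F) = { 'c' }
  F → n /: FIRST \ {ε} = { 'n' } — disjoint from FOLLOW(F)
  F → ε: FIRST \ {ε} = { } — this is the only nullable alternative, skip

L has no nullable alternative, so no FIRST/FOLLOW check is needed there.

No FIRST/FOLLOW conflicts found.

Answer: No FIRST/FOLLOW conflicts.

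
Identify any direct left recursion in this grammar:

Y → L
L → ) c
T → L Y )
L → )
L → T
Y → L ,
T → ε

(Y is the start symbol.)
No direct left recursion

Y → L: starts with L
L → ) c: starts with ')'
T → L Y ): starts with L
L → ): starts with ')'
L → T: starts with T
Y → L ,: starts with L
T → ε: starts with ε

No direct left recursion found.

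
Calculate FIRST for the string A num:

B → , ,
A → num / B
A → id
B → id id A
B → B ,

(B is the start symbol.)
FIRST sets of the non-terminals involved (from the grammar, by fixed-point iteration):
  FIRST(A) = { 'id', 'num' }

To compute FIRST(A num), process the symbols left to right:
Symbol A is a non-terminal. Add FIRST(A) \ {ε} = { 'id', 'num' }
A is not nullable (ε ∉ FIRST(A)), so stop here.
FIRST(A num) = { 'id', 'num' }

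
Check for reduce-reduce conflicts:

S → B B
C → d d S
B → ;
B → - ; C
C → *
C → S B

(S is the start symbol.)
No reduce-reduce conflicts

Augment with S' → S and build the canonical LR(0) collection (I0 = CLOSURE({[S' → . S]}), then GOTO on every symbol after a dot until no new states appear). It has 14 states:
  I0: { [B → . - ; C], [B → . ;], [S → . B B], [S' → . S] }  — shift
  I1: { [B → - . ; C] }  — shift
  I2: { [B → ; .] }  — reduce
  I3: { [B → . - ; C], [B → . ;], [S → B . B] }  — shift
  I4: { [S' → S .] }  — accept
  I5: { [S → B B .] }  — reduce
  I6: { [B → - ; . C], [B → . - ; C], [B → . ;], [C → . *], [C → . S B], [C → . d d S], [S → . B B] }  — shift
  I7: { [C → * .] }  — reduce
  I8: { [B → - ; C .] }  — reduce
  I9: { [B → . - ; C], [B → . ;], [C → S . B] }  — shift
  I10: { [C → d . d S] }  — shift
  I11: { [B → . - ; C], [B → . ;], [C → d d . S], [S → . B B] }  — shift
  I12: { [C → d d S .] }  — reduce
  I13: { [C → S B .] }  — reduce

No state contains more than one complete item.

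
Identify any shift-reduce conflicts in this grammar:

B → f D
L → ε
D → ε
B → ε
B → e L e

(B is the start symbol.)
A shift-reduce conflict occurs when an LR(0) state has both:
  - a complete (reduce) item [A → α .] (dot at the end), and
  - a shift item [B → β . c γ] (dot before a terminal).

Augment with B' → B and build the canonical LR(0) collection (I0 = CLOSURE({[B' → . B]}), then GOTO on every symbol after a dot until no new states appear). It has 7 states:
  I0: { [B → . e L e], [B → . f D], [B → .], [B' → . B] }  — shift, reduce
  I1: { [B' → B .] }  — accept
  I2: { [B → e . L e], [L → .] }  — reduce
  I3: { [B → f . D], [D → .] }  — reduce
  I4: { [B → f D .] }  — reduce
  I5: { [B → e L . e] }  — shift
  I6: { [B → e L e .] }  — reduce

I0 contains reduce item [B → .] and shift items [B → . e L e], [B → . f D] — shift-reduce conflict.

Answer: Yes — I0: [B → .] vs [B → . e L e]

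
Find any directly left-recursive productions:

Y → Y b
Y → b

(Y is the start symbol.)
Yes, Y is left-recursive

Y → Y b: LEFT RECURSIVE (starts with Y)
Y → b: starts with b

The grammar has direct left recursion on: Y.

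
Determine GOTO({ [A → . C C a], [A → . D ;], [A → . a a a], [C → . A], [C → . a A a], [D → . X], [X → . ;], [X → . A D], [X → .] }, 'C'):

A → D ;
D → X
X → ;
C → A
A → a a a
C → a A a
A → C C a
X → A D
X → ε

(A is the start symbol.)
{ [A → . C C a], [A → . D ;], [A → . a a a], [A → C . C a], [C → . A], [C → . a A a], [D → . X], [X → . ;], [X → . A D], [X → .] }

GOTO(I, 'C') = CLOSURE({ [A → αX.β] : [A → α.Xβ] ∈ I, X = 'C' })

Items with dot before 'C', with the dot advanced:
  [A → . C C a] → [A → C . C a]
Closure of the advanced items:
  [A → C . C a] has the dot before C: add [C → . A], [C → . a A a]
  [C → . A] has the dot before A: add [A → . D ;], [A → . a a a], [A → . C C a]
  [A → . D ;] has the dot before D: add [D → . X]
  [D → . X] has the dot before X: add [X → . ;], [X → . A D], [X → .]

GOTO = { [A → . C C a], [A → . D ;], [A → . a a a], [A → C . C a], [C → . A], [C → . a A a], [D → . X], [X → . ;], [X → . A D], [X → .] }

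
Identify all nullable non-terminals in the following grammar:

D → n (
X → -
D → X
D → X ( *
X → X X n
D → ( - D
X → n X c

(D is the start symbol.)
None

A non-terminal is nullable if it can derive ε (the empty string): either it has an ε-production, or it has a production whose right-hand side consists entirely of nullable non-terminals.

There are no ε-productions, so no non-terminal can derive ε.
No non-terminals are nullable.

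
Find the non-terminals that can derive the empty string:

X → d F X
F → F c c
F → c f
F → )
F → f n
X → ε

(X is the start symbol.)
A non-terminal is nullable if it can derive ε (the empty string): either it has an ε-production, or it has a production whose right-hand side consists entirely of nullable non-terminals.

ε-productions: X → ε
So X is immediately nullable.
No further non-terminal can be added: every production for the remaining non-terminals contains a terminal or a non-nullable non-terminal.
Nullable = { 'X' }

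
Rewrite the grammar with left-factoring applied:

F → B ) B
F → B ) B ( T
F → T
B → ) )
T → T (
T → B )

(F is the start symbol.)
Left-factoring transforms A → αβ₁ | αβ₂ into A → αA' and A' → β₁ | β₂
(α is the longest common prefix among the alternatives). Repeat until
no nonterminal has two alternatives with a common prefix.

Round 1: F has alternatives sharing prefix 'B ) B'. Introduce F': F → B ) B F'
  Add: F' → ε
  Add: F' → ( T

No remaining common prefixes — done.

Resulting grammar:
F → B ) B F'
F' → ε
F' → ( T
F → T
B → ) )
T → T (
T → B )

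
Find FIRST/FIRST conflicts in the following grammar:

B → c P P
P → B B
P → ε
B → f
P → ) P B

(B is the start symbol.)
No FIRST/FIRST conflicts.

A FIRST/FIRST conflict occurs when two productions N → α and N → β for the same non-terminal have FIRST(α) ∩ FIRST(β) ≠ ∅ (with ε ∈ FIRST of a nullable right-hand side, so two nullable alternatives also conflict).

FIRST sets of the non-terminals at (or reachable through a nullable prefix from) the front of some alternative:
  FIRST(B) = { 'c', 'f' }

Productions for B:
  B → c P P: FIRST = { 'c' }
  B → f: FIRST = { 'f' }
Productions for P:
  P → B B: FIRST = { 'c', 'f' }
  P → ε: FIRST = { ε }
  P → ) P B: FIRST = { ')' }

All alternatives of each non-terminal have pairwise disjoint FIRST sets.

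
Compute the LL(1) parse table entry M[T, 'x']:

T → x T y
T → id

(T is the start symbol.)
To find M[T, 'x'], we find productions for T where 'x' is in the predict set (PREDICT(N → α) = (FIRST(α) \ {ε}) ∪ (FOLLOW(N) if α ⇒* ε)).

T → x T y: PREDICT = { 'x' }
  'x' is in predict set, so this production goes in M[T, 'x']
T → id: PREDICT = { 'id' }

M[T, 'x'] = T → x T y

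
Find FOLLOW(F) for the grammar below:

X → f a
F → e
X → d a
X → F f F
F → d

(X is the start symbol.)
In X → F f F: F is followed by f F, add FIRST(f F) \ {ε} = { 'f' }
In X → F f F: F is at the end, add FOLLOW(X)

The FOLLOW sets referred to above (computed the same way, to a fixed point):
  FOLLOW(X) = { $ }

Taking the union: FOLLOW(F) = { $, 'f' }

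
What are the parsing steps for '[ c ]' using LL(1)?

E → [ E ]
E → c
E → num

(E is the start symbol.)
Stack is shown with the top on the left.

Stack    Input    Action
------------------------
E $      [ c ] $  output E → [ E ]
[ E ] $  [ c ] $  match '['
E ] $    c ] $    output E → c
c ] $    c ] $    match 'c'
] $      ] $      match ']'
$        $        accept

The string is accepted.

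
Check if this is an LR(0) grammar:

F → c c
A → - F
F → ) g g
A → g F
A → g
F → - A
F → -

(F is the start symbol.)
A grammar is LR(0) if no state in the canonical LR(0) collection has:
  - both a shift item (dot before a terminal) and a complete item (shift-reduce conflict), or
  - two or more complete items (reduce-reduce conflict; the accept item [F' → F .] counts as a complete item here).

Augment with F' → F and build the canonical LR(0) collection (I0 = CLOSURE({[F' → . F]}), then GOTO on every symbol after a dot until no new states appear). It has 13 states:
  I0: { [F → . ) g g], [F → . - A], [F → . -], [F → . c c], [F' → . F] }  — shift
  I1: { [F → ) . g g] }  — shift
  I2: { [A → . - F], [A → . g F], [A → . g], [F → - . A], [F → - .] }  — shift, reduce
  I3: { [F' → F .] }  — accept
  I4: { [F → c . c] }  — shift
  I5: { [F → c c .] }  — reduce
  I6: { [A → - . F], [F → . ) g g], [F → . - A], [F → . -], [F → . c c] }  — shift
  I7: { [F → - A .] }  — reduce
  I8: { [A → g . F], [A → g .], [F → . ) g g], [F → . - A], [F → . -], [F → . c c] }  — shift, reduce
  I9: { [A → g F .] }  — reduce
  I10: { [A → - F .] }  — reduce
  I11: { [F → ) g . g] }  — shift
  I12: { [F → ) g g .] }  — reduce

Conflict in state I2:
  Shift-reduce conflict between [F → - .] and [A → . - F]
So the grammar is NOT LR(0).

Answer: No. Shift-reduce conflict between [F → - .] and [A → . - F]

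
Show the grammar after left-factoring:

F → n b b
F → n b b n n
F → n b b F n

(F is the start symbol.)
F → n b b F'
F' → ε
F' → n n
F' → F n

Left-factoring transforms A → αβ₁ | αβ₂ into A → αA' and A' → β₁ | β₂
(α is the longest common prefix among the alternatives). Repeat until
no nonterminal has two alternatives with a common prefix.

Round 1: F has alternatives sharing prefix 'n b b'. Introduce F': F → n b b F'
  Add: F' → ε
  Add: F' → n n
  Add: F' → F n

No remaining common prefixes — done.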